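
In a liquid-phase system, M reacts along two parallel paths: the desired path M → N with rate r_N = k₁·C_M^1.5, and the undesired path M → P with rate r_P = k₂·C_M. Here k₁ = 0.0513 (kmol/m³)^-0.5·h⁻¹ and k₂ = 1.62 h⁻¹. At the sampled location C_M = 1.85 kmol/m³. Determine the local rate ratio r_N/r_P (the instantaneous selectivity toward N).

S_{N/P} = r_N/r_P = (k₁·C_M^1.5)/(k₂·C_M) = (k₁/k₂)·C_M^0.5.
= (0.0513×1.850^1.5) / (1.62×1.850) = 0.1291/2.997 = 0.0431.
Since the desired path is higher order in M, keeping C_M high (PFR or concentrated feed) favours N.

0.0431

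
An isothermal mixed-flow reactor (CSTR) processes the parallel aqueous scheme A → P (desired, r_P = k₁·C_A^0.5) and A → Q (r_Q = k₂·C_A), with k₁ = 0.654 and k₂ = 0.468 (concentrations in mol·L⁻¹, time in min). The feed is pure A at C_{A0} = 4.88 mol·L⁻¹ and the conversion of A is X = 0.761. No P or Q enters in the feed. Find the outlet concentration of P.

2.09 mol·L⁻¹

Exit C_A = C_{A0}(1−X) = 4.88×0.239 = 1.166 mol·L⁻¹.
A CSTR operates uniformly at the exit composition, giving r_P = 0.7063 and r_Q = 0.5458 (each k·C_A^n at C_A = 1.166).
Fraction of consumed A going to P: r_P/(r_P+r_Q) = 0.5641.
C_P = 0.5641·C_{A0}·X = 0.5641×4.88×0.761 = 2.09 mol·L⁻¹.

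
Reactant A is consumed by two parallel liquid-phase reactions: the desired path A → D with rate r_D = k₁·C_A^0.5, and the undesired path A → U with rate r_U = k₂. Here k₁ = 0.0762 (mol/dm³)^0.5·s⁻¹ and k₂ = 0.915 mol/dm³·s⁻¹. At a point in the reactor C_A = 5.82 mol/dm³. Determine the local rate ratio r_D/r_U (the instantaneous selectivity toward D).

S_{D/U} = r_D/r_U = (k₁·C_A^0.5)/(k₂) = (k₁/k₂)·C_A^0.5.
= (0.0762×5.820^0.5) / (0.915) = 0.1838/0.9150 = 0.201.
Since the desired path is higher order in A, keeping C_A high (PFR or concentrated feed) favours D.

0.201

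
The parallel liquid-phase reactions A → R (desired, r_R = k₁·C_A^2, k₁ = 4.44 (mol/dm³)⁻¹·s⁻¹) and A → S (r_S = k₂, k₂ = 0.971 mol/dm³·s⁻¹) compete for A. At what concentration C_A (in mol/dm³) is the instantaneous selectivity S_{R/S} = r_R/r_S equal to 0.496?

0.329 mol/dm³

S_{R/S} = (k₁/k₂)·C_A^2 ⇒ C_A = (S·k₂/k₁)^(0.5).
= (0.496×0.971/4.44)^(0.5) = (0.1085)^(0.5) = 0.329 mol/dm³.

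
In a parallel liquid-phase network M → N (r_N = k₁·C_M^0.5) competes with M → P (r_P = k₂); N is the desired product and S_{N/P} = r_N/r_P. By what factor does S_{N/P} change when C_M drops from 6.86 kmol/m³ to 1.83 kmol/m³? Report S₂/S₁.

S_{N/P} = (k₁/k₂)·C_M^0.5, so S₂/S₁ = (C_{M,2}/C_{M,1})^0.5.
= (1.83/6.86)^0.5 = (0.2668)^0.5 = 0.516.
Selectivity toward N falls as C_M falls — high-concentration operation is favoured.

0.516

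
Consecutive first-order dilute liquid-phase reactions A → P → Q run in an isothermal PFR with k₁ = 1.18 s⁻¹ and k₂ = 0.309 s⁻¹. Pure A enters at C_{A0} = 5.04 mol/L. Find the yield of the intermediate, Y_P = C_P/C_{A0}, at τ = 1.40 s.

Solving the coupled first-order balances gives C_P(τ) = [k₁/(k₂−k₁)]·C_{A0}·(e^(−k₁τ) − e^(−k₂τ)).
e^(−k₁τ) = e^(−1.18×1.40) = e^(−1.652) = 0.1917; e^(−k₂τ) = e^(−0.4326) = 0.6488.
C_P = 1.18×5.04/(0.309−1.18) × (0.1917−0.6488) = (-6.828)×(-0.4572) = 3.121 mol/L.
Y_P = C_P/C_{A0} = 3.121/5.04 = 0.619.

0.619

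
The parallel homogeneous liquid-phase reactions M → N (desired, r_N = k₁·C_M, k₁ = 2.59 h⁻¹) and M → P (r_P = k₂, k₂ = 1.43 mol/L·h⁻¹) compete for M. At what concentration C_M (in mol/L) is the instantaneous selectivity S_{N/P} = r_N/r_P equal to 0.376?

0.208 mol/L

S_{N/P} = (k₁/k₂)·C_M ⇒ C_M = S·k₂/k₁.
= 0.376×1.43/2.59 = 0.208 mol/L.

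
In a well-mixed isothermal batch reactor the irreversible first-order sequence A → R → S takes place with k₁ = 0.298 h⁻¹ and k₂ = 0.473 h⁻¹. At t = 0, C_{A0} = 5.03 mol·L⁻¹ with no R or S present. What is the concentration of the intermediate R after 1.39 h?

1.22 mol·L⁻¹

For first-order series with pure A initially, C_R(t) = k₁C_{A0}/(k₂−k₁)·(e^(−k₁t) − e^(−k₂t)).
e^(−k₁t) = e^(−0.298×1.39) = e^(−0.4142) = 0.6609; e^(−k₂t) = e^(−0.6575) = 0.5182.
C_R = 0.298×5.03/(0.473−0.298) × (0.6609−0.5182) = 8.565×0.1427 = 1.222 mol·L⁻¹.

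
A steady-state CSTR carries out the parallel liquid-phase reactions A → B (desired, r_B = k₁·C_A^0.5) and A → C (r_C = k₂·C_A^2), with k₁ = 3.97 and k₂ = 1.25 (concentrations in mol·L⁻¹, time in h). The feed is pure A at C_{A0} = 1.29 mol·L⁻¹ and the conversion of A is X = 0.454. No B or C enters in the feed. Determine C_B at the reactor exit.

0.494 mol·L⁻¹

Exit C_A = C_{A0}(1−X) = 1.29×0.546 = 0.7043 mol·L⁻¹.
Rates in a CSTR are evaluated at the outlet concentration: r_B = 3.97×0.7043^0.5 = 3.332, r_C = 1.25×0.7043^2 = 0.6201.
Fraction of consumed A going to B: r_B/(r_B+r_C) = 0.8431.
C_B = 0.8431·C_{A0}·X = 0.8431×1.29×0.454 = 0.494 mol·L⁻¹.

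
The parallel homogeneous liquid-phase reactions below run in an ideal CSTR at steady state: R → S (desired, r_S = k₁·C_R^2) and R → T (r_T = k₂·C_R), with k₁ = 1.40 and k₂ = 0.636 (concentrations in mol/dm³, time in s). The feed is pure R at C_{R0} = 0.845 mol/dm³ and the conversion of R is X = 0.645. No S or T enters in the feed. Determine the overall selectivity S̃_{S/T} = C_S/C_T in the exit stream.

0.660

Exit C_R = C_{R0}(1−X) = 0.845×0.355 = 0.3000 mol/dm³.
In a CSTR the entire volume is at exit conditions, so r_S = 1.40×0.3000^2 = 0.1260 and r_T = 0.636×0.3000 = 0.1908.
Overall selectivity = C_S/C_T = r_Sτ/(r_Tτ) = r_S/r_T = 0.660.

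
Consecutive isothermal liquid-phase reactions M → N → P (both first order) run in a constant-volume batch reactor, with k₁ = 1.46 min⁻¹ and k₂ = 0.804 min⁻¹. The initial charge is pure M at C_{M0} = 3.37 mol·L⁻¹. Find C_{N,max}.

Evaluating C_N at t_opt = ln(k₂/k₁)/(k₂−k₁) gives C_{N,max}/C_{M0} = (k₁/k₂)^[k₂/(k₂−k₁)].
= (1.46/0.804)^(0.804/(0.804−1.46)) = (1.816)^(-1.226) = 0.4813.
C_{N,max} = 0.4813×3.37 = 1.62 mol·L⁻¹.

1.62 mol·L⁻¹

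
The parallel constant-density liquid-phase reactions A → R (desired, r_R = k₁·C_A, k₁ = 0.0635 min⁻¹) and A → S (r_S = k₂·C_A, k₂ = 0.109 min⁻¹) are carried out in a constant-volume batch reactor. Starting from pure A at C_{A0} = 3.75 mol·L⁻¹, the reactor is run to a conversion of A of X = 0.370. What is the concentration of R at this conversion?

C_A = C_{A0}(1−X) = 2.362 mol·L⁻¹.
Both paths are first order in A, so the instantaneous fraction to R is constant: dC_R/d(−C_A) = k₁/(k₁+k₂) = 0.3681.
C_R = 0.3681·(C_{A0}−C_A) = 0.3681×1.388 = 0.511 mol·L⁻¹.

0.511 mol·L⁻¹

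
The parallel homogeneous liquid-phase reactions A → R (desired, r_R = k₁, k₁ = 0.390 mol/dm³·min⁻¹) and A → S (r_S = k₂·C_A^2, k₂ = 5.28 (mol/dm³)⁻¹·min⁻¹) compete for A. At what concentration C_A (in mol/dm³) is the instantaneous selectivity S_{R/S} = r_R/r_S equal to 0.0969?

S_{R/S} = (k₁/k₂)·C_A^-2 ⇒ C_A = (S·k₂/k₁)^(-0.5).
= (0.0969×5.28/0.390)^(-0.5) = (1.312)^(-0.5) = 0.873 mol/dm³.

0.873 mol/dm³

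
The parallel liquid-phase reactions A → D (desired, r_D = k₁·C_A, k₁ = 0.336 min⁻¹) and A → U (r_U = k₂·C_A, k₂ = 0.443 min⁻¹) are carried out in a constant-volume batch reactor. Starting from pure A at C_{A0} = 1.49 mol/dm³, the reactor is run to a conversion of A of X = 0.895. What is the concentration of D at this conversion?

0.575 mol/dm³

C_A = C_{A0}(1−X) = 0.1564 mol/dm³.
Both paths are first order in A, so the instantaneous fraction to D is constant: dC_D/d(−C_A) = k₁/(k₁+k₂) = 0.4313.
C_D = 0.4313·(C_{A0}−C_A) = 0.4313×1.334 = 0.575 mol/dm³.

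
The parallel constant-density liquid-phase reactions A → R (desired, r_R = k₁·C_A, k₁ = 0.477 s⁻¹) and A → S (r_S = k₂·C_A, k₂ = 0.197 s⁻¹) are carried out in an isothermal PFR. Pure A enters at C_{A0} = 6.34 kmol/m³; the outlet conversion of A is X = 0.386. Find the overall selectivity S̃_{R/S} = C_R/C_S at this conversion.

2.42

C_A = C_{A0}(1−X) = 3.893 kmol/m³.
Both paths are first order in A, so the instantaneous fraction to R is constant: dC_R/d(−C_A) = k₁/(k₁+k₂) = 0.7077.
C_R = 0.7077·(C_{A0}−C_A) = 0.7077×2.447 = 1.73 kmol/m³.
C_S = (C_{A0}−C_A)−C_R = 0.7153 kmol/m³; S̃_{R/S} = 1.732/0.7153 = 2.42.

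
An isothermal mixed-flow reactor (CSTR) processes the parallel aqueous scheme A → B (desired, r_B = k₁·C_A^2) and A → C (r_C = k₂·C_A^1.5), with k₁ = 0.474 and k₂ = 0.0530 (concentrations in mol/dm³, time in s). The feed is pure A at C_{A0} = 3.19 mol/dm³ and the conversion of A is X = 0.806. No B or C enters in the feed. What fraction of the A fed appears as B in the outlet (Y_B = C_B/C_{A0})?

0.706

Exit C_A = C_{A0}(1−X) = 3.19×0.194 = 0.6189 mol/dm³.
A CSTR operates uniformly at the exit composition, giving r_B = 0.1815 and r_C = 0.02580 (each k·C_A^n at C_A = 0.6189).
Fraction of consumed A going to B: r_B/(r_B+r_C) = 0.8756.
C_B = 0.8756·C_{A0}·X = 0.8756×3.19×0.806 = 2.25 mol/dm³; Y_B = C_B/C_{A0} = 0.706.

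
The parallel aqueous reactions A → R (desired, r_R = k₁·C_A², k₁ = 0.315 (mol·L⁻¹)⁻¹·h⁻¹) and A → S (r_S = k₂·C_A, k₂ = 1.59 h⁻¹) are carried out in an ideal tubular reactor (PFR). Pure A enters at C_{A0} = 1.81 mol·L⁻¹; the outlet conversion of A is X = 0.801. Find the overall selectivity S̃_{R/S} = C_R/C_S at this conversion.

C_A = C_{A0}(1−X) = 0.3602 mol·L⁻¹.
Along a PFR/batch, dC_S/dC_A = −r_S/(r_R+r_S) = −k₂/(k₂+k₁·C_A).
Integrating from C_{A0} to C_A: C_S = (1.59/0.315)·ln[(1.59+0.315·1.81)/(1.59+0.315·0.360)] = 5.048·ln(2.160/1.703) = 1.199 mol·L⁻¹.
Then C_R = (C_{A0}−C_A) − C_S = 1.450 − 1.199 = 0.2509 mol·L⁻¹.
S̃_{R/S} = C_R/C_S = 0.2509/1.199 = 0.209.

0.209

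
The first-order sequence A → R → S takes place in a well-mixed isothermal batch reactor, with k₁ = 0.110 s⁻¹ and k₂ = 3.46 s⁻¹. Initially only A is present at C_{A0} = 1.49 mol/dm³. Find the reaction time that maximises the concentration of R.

1.03 s

For first-order series the maximum of C_R occurs at t_opt = ln(k₂/k₁)/(k₂−k₁).
= ln(3.46/0.110)/(3.46−0.110) = ln(31.45)/3.350 = 3.449/3.350 = 1.03 s.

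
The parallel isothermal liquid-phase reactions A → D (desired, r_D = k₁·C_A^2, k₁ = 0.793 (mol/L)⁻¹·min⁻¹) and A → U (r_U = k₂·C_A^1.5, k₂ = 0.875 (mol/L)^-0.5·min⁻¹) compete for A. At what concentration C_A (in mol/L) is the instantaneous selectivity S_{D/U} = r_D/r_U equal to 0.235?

S_{D/U} = (k₁/k₂)·C_A^0.5 ⇒ C_A = (S·k₂/k₁)^(2).
= (0.235×0.875/0.793)^(2) = (0.2593)^(2) = 0.0672 mol/L.

0.0672 mol/L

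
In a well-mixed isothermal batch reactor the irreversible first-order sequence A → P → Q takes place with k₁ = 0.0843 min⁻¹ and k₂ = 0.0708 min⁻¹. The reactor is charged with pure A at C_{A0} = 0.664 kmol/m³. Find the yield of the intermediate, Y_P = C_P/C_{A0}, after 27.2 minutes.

0.280

Solving the coupled first-order balances gives C_P(t) = [k₁/(k₂−k₁)]·C_{A0}·(e^(−k₁t) − e^(−k₂t)).
e^(−k₁t) = e^(−0.0843×27.2) = e^(−2.293) = 0.1010; e^(−k₂t) = e^(−1.926) = 0.1458.
C_P = 0.0843×0.664/(0.0708−0.0843) × (0.1010−0.1458) = (-4.146)×(-0.04480) = 0.1857 kmol/m³.
Y_P = C_P/C_{A0} = 0.1857/0.664 = 0.280.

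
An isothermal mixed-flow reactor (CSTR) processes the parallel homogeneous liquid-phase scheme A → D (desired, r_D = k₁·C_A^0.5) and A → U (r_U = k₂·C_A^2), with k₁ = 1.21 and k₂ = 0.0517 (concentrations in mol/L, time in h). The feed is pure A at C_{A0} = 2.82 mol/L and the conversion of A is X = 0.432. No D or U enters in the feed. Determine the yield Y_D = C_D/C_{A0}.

Exit C_A = C_{A0}(1−X) = 2.82×0.568 = 1.602 mol/L.
A CSTR operates uniformly at the exit composition, giving r_D = 1.531 and r_U = 0.1326 (each k·C_A^n at C_A = 1.602).
Fraction of consumed A going to D: r_D/(r_D+r_U) = 0.9203.
C_D = 0.9203·C_{A0}·X = 0.9203×2.82×0.432 = 1.12 mol/L; Y_D = C_D/C_{A0} = 0.398.

0.398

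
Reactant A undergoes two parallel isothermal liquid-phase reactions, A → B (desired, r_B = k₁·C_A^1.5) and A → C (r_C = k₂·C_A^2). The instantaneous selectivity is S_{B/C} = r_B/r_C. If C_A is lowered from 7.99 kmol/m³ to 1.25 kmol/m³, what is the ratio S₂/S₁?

2.53

S_{B/C} = (k₁/k₂)·C_A^-0.5, so S₂/S₁ = (C_{A,2}/C_{A,1})^-0.5.
= (1.25/7.99)^(-0.5) = (0.1564)^(-0.5) = 2.53.
Selectivity toward B rises as C_A falls — low-concentration operation is favoured.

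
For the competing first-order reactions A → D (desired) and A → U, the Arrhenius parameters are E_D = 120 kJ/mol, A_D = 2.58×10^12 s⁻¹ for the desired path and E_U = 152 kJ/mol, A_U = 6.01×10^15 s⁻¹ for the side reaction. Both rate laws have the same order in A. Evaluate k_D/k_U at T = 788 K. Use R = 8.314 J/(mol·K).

With equal orders, S_{D/U} = k_D/k_U = (A_D/A_U)·exp[(E_U−E_D)/(RT)].
(E_U−E_D)/(RT) = (152−120)×10³/(8.314×788) = 32000/6551 = 4.884.
k_D/k_U = (2.58×10^12/6.01×10^15)·exp(4.884) = 4.293×10^-4 × 132.2 = 0.0568.
Since E_D < E_U, lowering the temperature improves selectivity toward D.

0.0568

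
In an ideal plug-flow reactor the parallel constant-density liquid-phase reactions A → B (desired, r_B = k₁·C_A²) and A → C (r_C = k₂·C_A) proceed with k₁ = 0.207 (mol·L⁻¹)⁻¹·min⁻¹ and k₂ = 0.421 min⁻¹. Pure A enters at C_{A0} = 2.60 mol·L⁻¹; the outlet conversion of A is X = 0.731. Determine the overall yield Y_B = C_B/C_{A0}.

0.318

C_A = C_{A0}(1−X) = 0.6994 mol·L⁻¹.
Along a PFR/batch, dC_C/dC_A = −r_C/(r_B+r_C) = −k₂/(k₂+k₁·C_A).
Integrating from C_{A0} to C_A: C_C = (0.421/0.207)·ln[(0.421+0.207·2.60)/(0.421+0.207·0.699)] = 2.034·ln(0.9592/0.5658) = 1.074 mol·L⁻¹.
Then C_B = (C_{A0}−C_A) − C_C = 1.901 − 1.074 = 0.8269 mol·L⁻¹.
Y_B = C_B/C_{A0} = 0.8269/2.60 = 0.318.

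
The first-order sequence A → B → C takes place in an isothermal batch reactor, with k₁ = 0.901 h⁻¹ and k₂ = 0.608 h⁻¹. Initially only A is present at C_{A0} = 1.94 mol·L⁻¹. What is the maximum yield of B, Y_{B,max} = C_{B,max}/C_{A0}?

At the optimum, C_{B,max}/C_{A0} = (k₁/k₂)^[k₂/(k₂−k₁)].
= (0.901/0.608)^(0.608/(0.608−0.901)) = (1.482)^(-2.075) = 0.4421.

0.442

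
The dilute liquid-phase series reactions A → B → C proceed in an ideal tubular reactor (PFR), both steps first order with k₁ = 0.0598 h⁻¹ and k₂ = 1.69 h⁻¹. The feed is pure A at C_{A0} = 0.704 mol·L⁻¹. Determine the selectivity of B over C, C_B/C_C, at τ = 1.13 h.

0.791

The intermediate concentration in a first-order A→B→C sequence is C_B = k₁C_{A0}(e^(−k₁τ) − e^(−k₂τ))/(k₂−k₁).
e^(−k₁τ) = e^(−0.0598×1.13) = e^(−0.06757) = 0.9347; e^(−k₂τ) = e^(−1.910) = 0.1481.
C_B = 0.0598×0.704/(1.69−0.0598) × (0.9347−0.1481) = 0.02582×0.7865 = 0.02031 mol·L⁻¹.
C_A = C_{A0}e^(−k₁τ) = 0.6580 mol·L⁻¹, so C_C = C_{A0}−C_A−C_B = 0.02569 mol·L⁻¹; C_B/C_C = 0.791.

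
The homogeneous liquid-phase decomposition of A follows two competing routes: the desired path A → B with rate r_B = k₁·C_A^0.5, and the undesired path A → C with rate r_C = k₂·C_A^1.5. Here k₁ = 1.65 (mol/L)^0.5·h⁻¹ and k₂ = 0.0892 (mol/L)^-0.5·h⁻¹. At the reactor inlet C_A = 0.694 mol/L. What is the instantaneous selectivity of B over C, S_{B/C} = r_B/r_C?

S_{B/C} = r_B/r_C = (k₁·C_A^0.5)/(k₂·C_A^1.5) = (k₁/k₂)·C_A⁻¹.
= (1.65×0.6940^0.5) / (0.0892×0.6940^1.5) = 1.375/0.05157 = 26.7.

26.7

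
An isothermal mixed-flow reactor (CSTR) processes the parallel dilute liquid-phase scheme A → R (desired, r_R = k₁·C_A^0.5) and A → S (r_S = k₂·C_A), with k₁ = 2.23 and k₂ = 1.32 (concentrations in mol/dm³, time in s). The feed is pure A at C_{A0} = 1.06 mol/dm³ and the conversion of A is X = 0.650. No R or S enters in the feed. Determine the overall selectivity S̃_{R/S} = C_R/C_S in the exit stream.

Exit C_A = C_{A0}(1−X) = 1.06×0.350 = 0.3710 mol/dm³.
A CSTR operates uniformly at the exit composition, giving r_R = 1.358 and r_S = 0.4897 (each k·C_A^n at C_A = 0.3710).
Overall selectivity = C_R/C_S = r_Rτ/(r_Sτ) = r_R/r_S = 2.77.

2.77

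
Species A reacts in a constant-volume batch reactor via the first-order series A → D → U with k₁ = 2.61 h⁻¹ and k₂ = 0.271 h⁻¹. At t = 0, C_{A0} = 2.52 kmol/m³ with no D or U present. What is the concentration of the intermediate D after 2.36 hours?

1.48 kmol/m³

The intermediate concentration in a first-order A→B→C sequence is C_D = k₁C_{A0}(e^(−k₁t) − e^(−k₂t))/(k₂−k₁).
e^(−k₁t) = e^(−2.61×2.36) = e^(−6.160) = 0.002113; e^(−k₂t) = e^(−0.6396) = 0.5275.
C_D = 2.61×2.52/(0.271−2.61) × (0.002113−0.5275) = (-2.812)×(-0.5254) = 1.477 kmol/m³.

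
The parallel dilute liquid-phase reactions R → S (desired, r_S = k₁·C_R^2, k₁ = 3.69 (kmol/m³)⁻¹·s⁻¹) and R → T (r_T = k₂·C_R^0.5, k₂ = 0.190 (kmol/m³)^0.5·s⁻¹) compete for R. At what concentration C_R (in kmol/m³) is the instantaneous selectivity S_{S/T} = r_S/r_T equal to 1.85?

S_{S/T} = (k₁/k₂)·C_R^1.5 ⇒ C_R = (S·k₂/k₁)^(1/1.5).
= (1.85×0.190/3.69)^(0.6667) = (0.09526)^(0.6667) = 0.209 kmol/m³.

0.209 kmol/m³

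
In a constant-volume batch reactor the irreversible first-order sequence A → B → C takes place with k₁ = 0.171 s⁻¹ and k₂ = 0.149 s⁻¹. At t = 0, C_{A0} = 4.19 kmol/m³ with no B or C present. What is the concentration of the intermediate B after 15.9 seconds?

0.899 kmol/m³

The intermediate concentration in a first-order A→B→C sequence is C_B = k₁C_{A0}(e^(−k₁t) − e^(−k₂t))/(k₂−k₁).
e^(−k₁t) = e^(−0.171×15.9) = e^(−2.719) = 0.06595; e^(−k₂t) = e^(−2.369) = 0.09356.
C_B = 0.171×4.19/(0.149−0.171) × (0.06595−0.09356) = (-32.57)×(-0.02762) = 0.8994 kmol/m³.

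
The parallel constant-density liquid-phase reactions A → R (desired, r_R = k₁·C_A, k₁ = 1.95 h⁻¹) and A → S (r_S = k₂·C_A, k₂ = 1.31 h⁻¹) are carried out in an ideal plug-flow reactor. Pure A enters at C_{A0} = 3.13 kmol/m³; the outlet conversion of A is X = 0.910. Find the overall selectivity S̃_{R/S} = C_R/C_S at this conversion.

1.49

C_A = C_{A0}(1−X) = 0.2817 kmol/m³.
Both paths are first order in A, so the instantaneous fraction to R is constant: dC_R/d(−C_A) = k₁/(k₁+k₂) = 0.5982.
C_R = 0.5982·(C_{A0}−C_A) = 0.5982×2.848 = 1.70 kmol/m³.
C_S = (C_{A0}−C_A)−C_R = 1.145 kmol/m³; S̃_{R/S} = 1.704/1.145 = 1.49.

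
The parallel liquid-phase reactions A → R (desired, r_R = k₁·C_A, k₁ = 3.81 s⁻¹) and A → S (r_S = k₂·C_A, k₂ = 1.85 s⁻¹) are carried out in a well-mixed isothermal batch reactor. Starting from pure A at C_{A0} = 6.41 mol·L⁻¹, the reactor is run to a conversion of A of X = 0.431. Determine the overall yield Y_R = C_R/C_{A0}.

C_A = C_{A0}(1−X) = 3.647 mol·L⁻¹.
Both paths are first order in A, so the instantaneous fraction to R is constant: dC_R/d(−C_A) = k₁/(k₁+k₂) = 0.6731.
C_R = 0.6731·(C_{A0}−C_A) = 0.6731×2.763 = 1.86 mol·L⁻¹.
Y_R = C_R/C_{A0} = 1.860/6.41 = 0.290.

0.290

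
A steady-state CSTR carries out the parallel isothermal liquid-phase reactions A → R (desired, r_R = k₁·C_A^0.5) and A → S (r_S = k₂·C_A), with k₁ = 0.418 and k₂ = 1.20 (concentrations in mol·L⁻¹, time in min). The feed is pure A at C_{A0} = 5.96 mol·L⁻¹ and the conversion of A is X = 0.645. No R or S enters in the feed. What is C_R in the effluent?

Exit C_A = C_{A0}(1−X) = 5.96×0.355 = 2.116 mol·L⁻¹.
A CSTR operates uniformly at the exit composition, giving r_R = 0.6080 and r_S = 2.539 (each k·C_A^n at C_A = 2.116).
Fraction of consumed A going to R: r_R/(r_R+r_S) = 0.1932.
C_R = 0.1932·C_{A0}·X = 0.1932×5.96×0.645 = 0.743 mol·L⁻¹.

0.743 mol·L⁻¹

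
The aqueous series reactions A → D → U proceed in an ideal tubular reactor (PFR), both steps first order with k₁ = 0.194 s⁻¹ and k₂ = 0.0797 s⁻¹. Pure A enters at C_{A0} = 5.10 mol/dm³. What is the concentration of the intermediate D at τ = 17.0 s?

1.91 mol/dm³

The intermediate concentration in a first-order A→B→C sequence is C_D = k₁C_{A0}(e^(−k₁τ) − e^(−k₂τ))/(k₂−k₁).
e^(−k₁τ) = e^(−0.194×17.0) = e^(−3.298) = 0.03696; e^(−k₂τ) = e^(−1.355) = 0.2580.
C_D = 0.194×5.10/(0.0797−0.194) × (0.03696−0.2580) = (-8.656)×(-0.2210) = 1.913 mol/dm³.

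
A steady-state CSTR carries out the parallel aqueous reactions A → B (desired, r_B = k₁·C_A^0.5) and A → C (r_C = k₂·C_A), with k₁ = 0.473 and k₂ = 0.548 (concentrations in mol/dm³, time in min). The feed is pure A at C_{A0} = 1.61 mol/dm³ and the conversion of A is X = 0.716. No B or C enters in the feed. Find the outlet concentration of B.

Exit C_A = C_{A0}(1−X) = 1.61×0.284 = 0.4572 mol/dm³.
In a CSTR the entire volume is at exit conditions, so r_B = 0.473×0.4572^0.5 = 0.3198 and r_C = 0.548×0.4572 = 0.2506.
Fraction of consumed A going to B: r_B/(r_B+r_C) = 0.5607.
C_B = 0.5607·C_{A0}·X = 0.5607×1.61×0.716 = 0.646 mol/dm³.

0.646 mol/dm³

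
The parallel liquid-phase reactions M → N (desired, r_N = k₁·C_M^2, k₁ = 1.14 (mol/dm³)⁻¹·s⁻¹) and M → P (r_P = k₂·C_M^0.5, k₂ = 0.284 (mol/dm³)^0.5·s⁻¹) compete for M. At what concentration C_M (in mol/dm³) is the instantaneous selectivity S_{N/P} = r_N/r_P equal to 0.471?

S_{N/P} = (k₁/k₂)·C_M^1.5 ⇒ C_M = (S·k₂/k₁)^(1/1.5).
= (0.471×0.284/1.14)^(0.6667) = (0.1173)^(0.6667) = 0.240 mol/dm³.

0.240 mol/dm³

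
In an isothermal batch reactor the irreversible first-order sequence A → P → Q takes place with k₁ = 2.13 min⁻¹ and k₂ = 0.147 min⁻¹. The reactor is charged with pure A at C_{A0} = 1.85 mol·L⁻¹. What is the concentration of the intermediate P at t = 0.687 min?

Solving the coupled first-order balances gives C_P(t) = [k₁/(k₂−k₁)]·C_{A0}·(e^(−k₁t) − e^(−k₂t)).
e^(−k₁t) = e^(−2.13×0.687) = e^(−1.463) = 0.2315; e^(−k₂t) = e^(−0.1010) = 0.9039.
C_P = 2.13×1.85/(0.147−2.13) × (0.2315−0.9039) = (-1.987)×(-0.6725) = 1.336 mol·L⁻¹.

1.34 mol·L⁻¹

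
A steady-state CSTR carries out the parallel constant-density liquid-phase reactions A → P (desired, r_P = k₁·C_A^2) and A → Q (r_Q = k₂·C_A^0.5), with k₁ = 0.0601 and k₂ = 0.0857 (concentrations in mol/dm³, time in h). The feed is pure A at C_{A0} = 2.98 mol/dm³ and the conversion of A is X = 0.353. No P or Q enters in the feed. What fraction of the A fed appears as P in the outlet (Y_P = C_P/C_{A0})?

0.230

Exit C_A = C_{A0}(1−X) = 2.98×0.647 = 1.928 mol/dm³.
In a CSTR the entire volume is at exit conditions, so r_P = 0.0601×1.928^2 = 0.2234 and r_Q = 0.0857×1.928^0.5 = 0.1190.
Fraction of consumed A going to P: r_P/(r_P+r_Q) = 0.6525.
C_P = 0.6525·C_{A0}·X = 0.6525×2.98×0.353 = 0.686 mol/dm³; Y_P = C_P/C_{A0} = 0.230.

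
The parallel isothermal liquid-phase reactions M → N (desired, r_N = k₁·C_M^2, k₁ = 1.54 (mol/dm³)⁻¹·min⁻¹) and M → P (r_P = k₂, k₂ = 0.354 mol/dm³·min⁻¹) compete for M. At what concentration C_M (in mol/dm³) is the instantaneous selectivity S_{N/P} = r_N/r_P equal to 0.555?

0.357 mol/dm³

S_{N/P} = (k₁/k₂)·C_M^2 ⇒ C_M = (S·k₂/k₁)^(0.5).
= (0.555×0.354/1.54)^(0.5) = (0.1276)^(0.5) = 0.357 mol/dm³.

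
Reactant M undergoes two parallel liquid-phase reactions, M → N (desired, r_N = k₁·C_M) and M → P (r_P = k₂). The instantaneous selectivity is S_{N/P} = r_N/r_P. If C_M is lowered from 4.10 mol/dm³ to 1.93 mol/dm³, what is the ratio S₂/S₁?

0.471

S_{N/P} = (k₁/k₂)·C_M, so S₂/S₁ = (C_{M,2}/C_{M,1}).
= 1.93/4.10 = 0.471.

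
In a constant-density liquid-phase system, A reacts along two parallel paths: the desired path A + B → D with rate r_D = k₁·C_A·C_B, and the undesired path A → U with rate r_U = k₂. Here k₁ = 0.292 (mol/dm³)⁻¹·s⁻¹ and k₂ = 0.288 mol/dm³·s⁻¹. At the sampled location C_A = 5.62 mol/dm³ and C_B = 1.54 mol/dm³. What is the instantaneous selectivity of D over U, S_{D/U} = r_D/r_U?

8.78

S_{D/U} = r_D/r_U = (k₁·C_A·C_B)/(k₂) = (k₁/k₂)·C_A·C_B.
= (0.292×5.620×1.540) / (0.288) = 2.527/0.2880 = 8.78.
Since the desired path is higher order in A, keeping C_A high (PFR or concentrated feed) favours D.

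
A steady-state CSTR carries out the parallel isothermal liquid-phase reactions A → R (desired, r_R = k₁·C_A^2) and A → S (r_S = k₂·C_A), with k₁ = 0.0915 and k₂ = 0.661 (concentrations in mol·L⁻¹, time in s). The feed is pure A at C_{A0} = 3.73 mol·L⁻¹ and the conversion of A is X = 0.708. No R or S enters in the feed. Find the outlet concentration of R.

Exit C_A = C_{A0}(1−X) = 3.73×0.292 = 1.089 mol·L⁻¹.
In a CSTR the entire volume is at exit conditions, so r_R = 0.0915×1.089^2 = 0.1085 and r_S = 0.661×1.089 = 0.7199.
Fraction of consumed A going to R: r_R/(r_R+r_S) = 0.1310.
C_R = 0.1310·C_{A0}·X = 0.1310×3.73×0.708 = 0.346 mol·L⁻¹.

0.346 mol·L⁻¹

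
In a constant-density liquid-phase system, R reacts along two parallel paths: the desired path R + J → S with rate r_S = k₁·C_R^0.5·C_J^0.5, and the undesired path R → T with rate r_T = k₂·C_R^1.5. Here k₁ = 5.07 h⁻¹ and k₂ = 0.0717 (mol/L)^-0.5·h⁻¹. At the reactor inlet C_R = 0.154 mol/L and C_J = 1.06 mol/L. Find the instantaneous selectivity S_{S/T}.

S_{S/T} = r_S/r_T = (k₁·C_R^0.5·C_J^0.5)/(k₂·C_R^1.5) = (k₁/k₂)·C_R⁻¹·C_J^0.5.
= (5.07×0.1540^0.5×1.060^0.5) / (0.0717×0.1540^1.5) = 2.048/0.004333 = 473.

473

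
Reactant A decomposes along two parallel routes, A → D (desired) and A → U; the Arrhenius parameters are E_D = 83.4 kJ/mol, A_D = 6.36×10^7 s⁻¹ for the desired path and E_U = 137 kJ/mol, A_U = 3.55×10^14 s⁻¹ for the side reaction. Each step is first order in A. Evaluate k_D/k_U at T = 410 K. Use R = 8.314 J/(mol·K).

1.21

k_D/k_U = (A_D/A_U)·exp[−(E_D−E_U)/(RT)] = (A_D/A_U)·exp[(E_U−E_D)/(RT)].
(E_U−E_D)/(RT) = (137−83.4)×10³/(8.314×410) = 53600/3409 = 15.72.
k_D/k_U = (6.36×10^7/3.55×10^14)·exp(15.72) = 1.792×10^-7 × 6.745×10^6 = 1.21.
Since E_D < E_U, lowering the temperature improves selectivity toward D.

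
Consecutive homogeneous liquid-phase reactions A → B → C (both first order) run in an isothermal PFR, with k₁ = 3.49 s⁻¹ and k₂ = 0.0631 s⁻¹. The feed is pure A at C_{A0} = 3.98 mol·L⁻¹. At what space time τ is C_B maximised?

For first-order series the maximum of C_B occurs at τ_opt = ln(k₂/k₁)/(k₂−k₁).
= ln(0.0631/3.49)/(0.0631−3.49) = ln(0.01808)/-3.427 = -4.013/-3.427 = 1.17 s.

1.17 s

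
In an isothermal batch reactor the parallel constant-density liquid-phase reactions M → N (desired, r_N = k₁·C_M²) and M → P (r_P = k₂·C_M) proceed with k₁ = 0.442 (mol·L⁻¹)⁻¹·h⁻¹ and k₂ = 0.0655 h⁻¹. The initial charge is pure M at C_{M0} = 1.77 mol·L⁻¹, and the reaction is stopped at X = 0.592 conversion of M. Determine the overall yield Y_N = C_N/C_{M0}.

C_M = C_{M0}(1−X) = 0.7222 mol·L⁻¹.
Along a PFR/batch, dC_P/dC_M = −r_P/(r_N+r_P) = −k₂/(k₂+k₁·C_M).
Integrating from C_{M0} to C_M: C_P = (0.0655/0.442)·ln[(0.0655+0.442·1.77)/(0.0655+0.442·0.722)] = 0.1482·ln(0.8478/0.3847) = 0.1171 mol·L⁻¹.
Then C_N = (C_{M0}−C_M) − C_P = 1.048 − 0.1171 = 0.9307 mol·L⁻¹.
Y_N = C_N/C_{M0} = 0.9307/1.77 = 0.526.

0.526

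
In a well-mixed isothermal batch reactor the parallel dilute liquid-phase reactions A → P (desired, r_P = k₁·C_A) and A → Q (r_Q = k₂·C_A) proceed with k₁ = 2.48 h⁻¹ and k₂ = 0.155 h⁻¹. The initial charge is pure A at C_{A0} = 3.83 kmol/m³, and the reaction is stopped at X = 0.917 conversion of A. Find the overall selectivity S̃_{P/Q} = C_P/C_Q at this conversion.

C_A = C_{A0}(1−X) = 0.3179 kmol/m³.
Both paths are first order in A, so the instantaneous fraction to P is constant: dC_P/d(−C_A) = k₁/(k₁+k₂) = 0.9412.
C_P = 0.9412·(C_{A0}−C_A) = 0.9412×3.512 = 3.31 kmol/m³.
C_Q = (C_{A0}−C_A)−C_P = 0.2066 kmol/m³; S̃_{P/Q} = 3.306/0.2066 = 16.0.

16.0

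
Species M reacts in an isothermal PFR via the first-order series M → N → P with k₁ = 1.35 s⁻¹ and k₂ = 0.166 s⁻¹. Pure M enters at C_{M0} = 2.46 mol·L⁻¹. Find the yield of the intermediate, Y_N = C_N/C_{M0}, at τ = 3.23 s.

0.652

For first-order series with pure M initially, C_N(τ) = k₁C_{M0}/(k₂−k₁)·(e^(−k₁τ) − e^(−k₂τ)).
e^(−k₁τ) = e^(−1.35×3.23) = e^(−4.361) = 0.01277; e^(−k₂τ) = e^(−0.5362) = 0.5850.
C_N = 1.35×2.46/(0.166−1.35) × (0.01277−0.5850) = (-2.805)×(-0.5722) = 1.605 mol·L⁻¹.
Y_N = C_N/C_{M0} = 1.605/2.46 = 0.652.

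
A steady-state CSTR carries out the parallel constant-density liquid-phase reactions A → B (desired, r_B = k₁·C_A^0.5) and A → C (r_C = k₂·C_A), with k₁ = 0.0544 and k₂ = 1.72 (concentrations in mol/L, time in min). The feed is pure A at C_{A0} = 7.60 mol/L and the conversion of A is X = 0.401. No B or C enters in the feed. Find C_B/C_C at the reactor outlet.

0.0148

Exit C_A = C_{A0}(1−X) = 7.60×0.599 = 4.552 mol/L.
In a CSTR the entire volume is at exit conditions, so r_B = 0.0544×4.552^0.5 = 0.1161 and r_C = 1.72×4.552 = 7.830.
Overall selectivity = C_B/C_C = r_Bτ/(r_Cτ) = r_B/r_C = 0.0148.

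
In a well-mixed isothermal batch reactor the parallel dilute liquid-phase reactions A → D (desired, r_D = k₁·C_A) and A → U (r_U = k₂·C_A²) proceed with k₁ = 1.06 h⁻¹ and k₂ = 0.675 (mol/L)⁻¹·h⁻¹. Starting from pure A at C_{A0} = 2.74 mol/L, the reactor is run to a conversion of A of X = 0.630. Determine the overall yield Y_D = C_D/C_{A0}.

0.293

C_A = C_{A0}(1−X) = 1.014 mol/L.
Along a PFR/batch, dC_D/dC_A = −r_D/(r_D+r_U) = −k₁/(k₁+k₂·C_A).
Integrating from C_{A0} to C_A: C_D = (1.06/0.675)·ln[(1.06+0.675·2.74)/(1.06+0.675·1.01)] = 1.570·ln(2.910/1.744) = 0.8034 mol/L.
Y_D = C_D/C_{A0} = 0.8034/2.74 = 0.293.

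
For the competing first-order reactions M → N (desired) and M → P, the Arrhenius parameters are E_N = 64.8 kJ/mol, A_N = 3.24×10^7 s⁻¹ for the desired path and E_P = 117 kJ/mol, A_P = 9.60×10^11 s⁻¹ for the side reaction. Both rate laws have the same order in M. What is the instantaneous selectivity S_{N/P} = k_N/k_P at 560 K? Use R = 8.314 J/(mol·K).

With equal orders, S_{N/P} = k_N/k_P = (A_N/A_P)·exp[(E_P−E_N)/(RT)].
(E_P−E_N)/(RT) = (117−64.8)×10³/(8.314×560) = 52200/4656 = 11.21.
k_N/k_P = (3.24×10^7/9.60×10^11)·exp(11.21) = 3.375×10^-5 × 73993 = 2.50.
Since E_N < E_P, lowering the temperature improves selectivity toward N.

2.50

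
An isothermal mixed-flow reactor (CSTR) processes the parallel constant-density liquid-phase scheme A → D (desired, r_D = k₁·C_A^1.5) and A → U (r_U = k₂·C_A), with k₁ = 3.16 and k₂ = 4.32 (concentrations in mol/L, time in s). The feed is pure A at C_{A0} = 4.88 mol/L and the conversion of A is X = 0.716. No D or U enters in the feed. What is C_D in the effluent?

Exit C_A = C_{A0}(1−X) = 4.88×0.284 = 1.386 mol/L.
In a CSTR the entire volume is at exit conditions, so r_D = 3.16×1.386^1.5 = 5.156 and r_U = 4.32×1.386 = 5.987.
Fraction of consumed A going to D: r_D/(r_D+r_U) = 0.4627.
C_D = 0.4627·C_{A0}·X = 0.4627×4.88×0.716 = 1.62 mol/L.

1.62 mol/L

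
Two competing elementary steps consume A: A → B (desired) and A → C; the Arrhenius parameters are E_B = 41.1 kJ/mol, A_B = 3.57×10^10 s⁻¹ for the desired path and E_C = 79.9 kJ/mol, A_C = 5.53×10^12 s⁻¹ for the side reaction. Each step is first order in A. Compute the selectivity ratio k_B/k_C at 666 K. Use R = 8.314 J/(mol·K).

7.13

With equal orders, S_{B/C} = k_B/k_C = (A_B/A_C)·exp[(E_C−E_B)/(RT)].
(E_C−E_B)/(RT) = (79.9−41.1)×10³/(8.314×666) = 38800/5537 = 7.007.
k_B/k_C = (3.57×10^10/5.53×10^12)·exp(7.007) = 0.006456 × 1105 = 7.13.
Since E_B < E_C, lowering the temperature improves selectivity toward B.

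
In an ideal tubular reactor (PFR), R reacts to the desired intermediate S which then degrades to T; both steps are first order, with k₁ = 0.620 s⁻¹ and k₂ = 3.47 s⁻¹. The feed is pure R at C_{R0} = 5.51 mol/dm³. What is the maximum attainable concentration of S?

At the optimum, C_{S,max}/C_{R0} = (k₁/k₂)^[k₂/(k₂−k₁)].
= (0.620/3.47)^(3.47/(3.47−0.620)) = (0.1787)^(1.218) = 0.1228.
C_{S,max} = 0.1228×5.51 = 0.677 mol/dm³.

0.677 mol/dm³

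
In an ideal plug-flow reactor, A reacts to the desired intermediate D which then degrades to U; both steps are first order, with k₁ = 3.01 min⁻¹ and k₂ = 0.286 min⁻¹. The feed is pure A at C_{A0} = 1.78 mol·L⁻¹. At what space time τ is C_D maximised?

0.864 min

Setting dC_D/dτ = 0 gives τ_opt = ln(k₂/k₁)/(k₂−k₁).
= ln(0.286/3.01)/(0.286−3.01) = ln(0.09502)/-2.724 = -2.354/-2.724 = 0.864 min.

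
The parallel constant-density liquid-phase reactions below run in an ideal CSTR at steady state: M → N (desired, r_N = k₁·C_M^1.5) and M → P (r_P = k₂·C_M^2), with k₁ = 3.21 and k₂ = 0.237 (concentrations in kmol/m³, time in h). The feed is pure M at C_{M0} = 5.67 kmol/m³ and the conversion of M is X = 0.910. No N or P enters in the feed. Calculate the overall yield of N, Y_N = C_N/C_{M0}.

Exit C_M = C_{M0}(1−X) = 5.67×0.0900 = 0.5103 kmol/m³.
A CSTR operates uniformly at the exit composition, giving r_N = 1.170 and r_P = 0.06172 (each k·C_M^n at C_M = 0.5103).
Fraction of consumed M going to N: r_N/(r_N+r_P) = 0.9499.
C_N = 0.9499·C_{M0}·X = 0.9499×5.67×0.910 = 4.90 kmol/m³; Y_N = C_N/C_{M0} = 0.864.

0.864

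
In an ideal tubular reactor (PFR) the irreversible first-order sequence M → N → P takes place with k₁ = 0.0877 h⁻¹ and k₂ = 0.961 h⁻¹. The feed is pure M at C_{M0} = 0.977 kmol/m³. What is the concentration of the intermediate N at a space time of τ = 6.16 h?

The intermediate concentration in a first-order A→B→C sequence is C_N = k₁C_{M0}(e^(−k₁τ) − e^(−k₂τ))/(k₂−k₁).
e^(−k₁τ) = e^(−0.0877×6.16) = e^(−0.5402) = 0.5826; e^(−k₂τ) = e^(−5.920) = 0.002686.
C_N = 0.0877×0.977/(0.961−0.0877) × (0.5826−0.002686) = 0.09811×0.5799 = 0.05690 kmol/m³.

0.0569 kmol/m³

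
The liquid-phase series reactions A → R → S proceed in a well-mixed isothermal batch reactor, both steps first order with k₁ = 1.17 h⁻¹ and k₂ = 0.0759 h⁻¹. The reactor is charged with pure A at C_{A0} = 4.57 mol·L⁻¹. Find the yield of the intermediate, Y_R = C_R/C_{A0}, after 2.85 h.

0.823

Solving the coupled first-order balances gives C_R(t) = [k₁/(k₂−k₁)]·C_{A0}·(e^(−k₁t) − e^(−k₂t)).
e^(−k₁t) = e^(−1.17×2.85) = e^(−3.334) = 0.03563; e^(−k₂t) = e^(−0.2163) = 0.8055.
C_R = 1.17×4.57/(0.0759−1.17) × (0.03563−0.8055) = (-4.887)×(-0.7698) = 3.762 mol·L⁻¹.
Y_R = C_R/C_{A0} = 3.762/4.57 = 0.823.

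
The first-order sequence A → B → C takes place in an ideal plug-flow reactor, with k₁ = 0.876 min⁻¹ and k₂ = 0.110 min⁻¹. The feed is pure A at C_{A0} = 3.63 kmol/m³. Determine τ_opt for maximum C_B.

For first-order series the maximum of C_B occurs at τ_opt = ln(k₂/k₁)/(k₂−k₁).
= ln(0.110/0.876)/(0.110−0.876) = ln(0.1256)/-0.7660 = -2.075/-0.7660 = 2.71 min.

2.71 min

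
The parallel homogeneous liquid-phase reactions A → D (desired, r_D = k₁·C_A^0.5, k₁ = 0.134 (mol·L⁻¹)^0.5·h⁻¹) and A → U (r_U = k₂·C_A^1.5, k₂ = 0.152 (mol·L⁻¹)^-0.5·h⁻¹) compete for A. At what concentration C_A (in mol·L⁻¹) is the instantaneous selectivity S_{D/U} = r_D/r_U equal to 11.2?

S_{D/U} = (k₁/k₂)·C_A⁻¹ ⇒ C_A = (S·k₂/k₁)^(-1).
= (11.2×0.152/0.134)^(-1) = (12.70)^(-1) = 0.0787 mol·L⁻¹.

0.0787 mol·L⁻¹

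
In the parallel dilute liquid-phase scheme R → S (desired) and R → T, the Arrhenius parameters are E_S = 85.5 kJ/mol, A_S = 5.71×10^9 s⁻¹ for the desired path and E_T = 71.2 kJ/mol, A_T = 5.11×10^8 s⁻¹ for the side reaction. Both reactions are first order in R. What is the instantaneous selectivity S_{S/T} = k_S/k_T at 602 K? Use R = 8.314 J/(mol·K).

Since both paths have the same order in R, the concentration cancels and S_{S/T} = k_S/k_T = (A_S/A_T)·exp[(E_T−E_S)/(RT)].
(E_T−E_S)/(RT) = (71.2−85.5)×10³/(8.314×602) = -14300/5005 = -2.857.
k_S/k_T = (5.71×10^9/5.11×10^8)·exp(-2.857) = 11.17 × 0.05743 = 0.642.

0.642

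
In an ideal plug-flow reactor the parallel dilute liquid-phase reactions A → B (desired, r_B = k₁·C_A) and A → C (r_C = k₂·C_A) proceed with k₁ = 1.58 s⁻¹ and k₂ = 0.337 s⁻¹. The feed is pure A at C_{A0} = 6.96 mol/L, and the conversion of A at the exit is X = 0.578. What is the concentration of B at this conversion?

C_A = C_{A0}(1−X) = 2.937 mol/L.
Both paths are first order in A, so the instantaneous fraction to B is constant: dC_B/d(−C_A) = k₁/(k₁+k₂) = 0.8242.
C_B = 0.8242·(C_{A0}−C_A) = 0.8242×4.023 = 3.32 mol/L.

3.32 mol/L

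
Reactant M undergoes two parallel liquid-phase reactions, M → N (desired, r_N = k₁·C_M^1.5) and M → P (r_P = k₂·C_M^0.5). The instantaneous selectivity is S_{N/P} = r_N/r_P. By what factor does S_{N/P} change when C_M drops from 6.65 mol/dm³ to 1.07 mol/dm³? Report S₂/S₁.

0.161

S_{N/P} = (k₁/k₂)·C_M, so S₂/S₁ = (C_{M,2}/C_{M,1}).
= 1.07/6.65 = 0.161.
Selectivity toward N falls as C_M falls — high-concentration operation is favoured.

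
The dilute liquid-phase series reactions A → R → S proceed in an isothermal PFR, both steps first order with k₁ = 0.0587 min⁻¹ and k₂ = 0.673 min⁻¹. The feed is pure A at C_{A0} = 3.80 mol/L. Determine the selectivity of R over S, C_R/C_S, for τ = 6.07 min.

0.279

For first-order series with pure A initially, C_R(τ) = k₁C_{A0}/(k₂−k₁)·(e^(−k₁τ) − e^(−k₂τ)).
e^(−k₁τ) = e^(−0.0587×6.07) = e^(−0.3563) = 0.7003; e^(−k₂τ) = e^(−4.085) = 0.01682.
C_R = 0.0587×3.80/(0.673−0.0587) × (0.7003−0.01682) = 0.3631×0.6834 = 0.2482 mol/L.
C_A = C_{A0}e^(−k₁τ) = 2.661 mol/L, so C_S = C_{A0}−C_A−C_R = 0.8909 mol/L; C_R/C_S = 0.279.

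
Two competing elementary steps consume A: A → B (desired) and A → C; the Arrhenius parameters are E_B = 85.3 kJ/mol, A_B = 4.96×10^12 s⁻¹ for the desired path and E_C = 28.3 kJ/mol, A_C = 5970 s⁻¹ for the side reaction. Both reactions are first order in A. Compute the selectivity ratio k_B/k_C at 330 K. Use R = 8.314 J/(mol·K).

0.789

k_B/k_C = (A_B/A_C)·exp[−(E_B−E_C)/(RT)] = (A_B/A_C)·exp[(E_C−E_B)/(RT)].
(E_C−E_B)/(RT) = (28.3−85.3)×10³/(8.314×330) = -57000/2744 = -20.78.
k_B/k_C = (4.96×10^12/5970)·exp(-20.78) = 8.308×10^8 × 9.491×10^-10 = 0.789.
Since E_B > E_C, raising the temperature improves selectivity toward B.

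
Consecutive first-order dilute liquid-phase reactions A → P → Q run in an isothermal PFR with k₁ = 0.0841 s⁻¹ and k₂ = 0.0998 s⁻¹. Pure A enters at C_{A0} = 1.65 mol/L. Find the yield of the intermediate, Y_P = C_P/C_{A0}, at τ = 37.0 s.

0.105

Solving the coupled first-order balances gives C_P(τ) = [k₁/(k₂−k₁)]·C_{A0}·(e^(−k₁τ) − e^(−k₂τ)).
e^(−k₁τ) = e^(−0.0841×37.0) = e^(−3.112) = 0.04453; e^(−k₂τ) = e^(−3.693) = 0.02491.
C_P = 0.0841×1.65/(0.0998−0.0841) × (0.04453−0.02491) = 8.839×0.01962 = 0.1734 mol/L.
Y_P = C_P/C_{A0} = 0.1734/1.65 = 0.105.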